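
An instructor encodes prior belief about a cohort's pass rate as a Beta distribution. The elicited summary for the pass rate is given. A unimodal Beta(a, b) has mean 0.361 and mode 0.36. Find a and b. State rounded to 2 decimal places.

a = 101.08, b = 178.92

With s = a+b: μ = a/s and mode = (a−1)/(s−2). Eliminating a = μs,
μs − 1 = m(s−2) ⇒ s(μ−m) = 1−2m ⇒ s = 0.28/0.001 = 280.0000.
So a = μs = 101.08, b = (1−μ)s = 178.92.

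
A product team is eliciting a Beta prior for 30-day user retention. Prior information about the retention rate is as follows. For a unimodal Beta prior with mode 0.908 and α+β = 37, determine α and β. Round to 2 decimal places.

α = 32.78, β = 4.22

For α,β>1 the mode is (α−1)/(α+β−2), so α = mode·(κ−2)+1 = 0.908×35+1 = 32.78.
And β = (1−mode)·(κ−2)+1 = 0.092×35+1 = 4.22.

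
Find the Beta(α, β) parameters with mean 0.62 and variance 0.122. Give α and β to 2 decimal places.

α = 0.58, β = 0.35

By moment matching, α+β = μ(1−μ)/σ² − 1 = (0.62·0.38)/0.122 − 1 = 1.9311 − 1 = 0.9311.
Since α/(α+β) = μ, α = 0.62·0.9311 = 0.58 and β = 0.38·0.9311 = 0.35.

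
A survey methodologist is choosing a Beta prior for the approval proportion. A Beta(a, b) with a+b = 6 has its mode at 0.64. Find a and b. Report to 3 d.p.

a = 3.560, b = 2.440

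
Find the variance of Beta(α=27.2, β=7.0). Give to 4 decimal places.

0.0046

μ = 27.2/34.2 = 0.795322; Var = μ(1−μ)/(α+β+1) = 0.1627851/35.2 = 0.0046.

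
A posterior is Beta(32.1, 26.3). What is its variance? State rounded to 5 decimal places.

0.00417

Var = αβ/[(α+β)²(α+β+1)] = (32.1×26.3)/(58.4²×59.4) = 844.23/202587.264 = 0.00417.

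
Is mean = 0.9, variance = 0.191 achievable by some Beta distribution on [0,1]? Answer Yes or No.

For any Beta, Var(X) < E[X]·(1−E[X]).
Here μ(1−μ) = 0.9×0.1 = 0.09, and 0.191 ≥ 0.09.

No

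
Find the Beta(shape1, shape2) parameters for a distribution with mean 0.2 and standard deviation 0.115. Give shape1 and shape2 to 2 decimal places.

shape1 = 2.22, shape2 = 8.88

First σ² = 0.013225. Setting shape1 = μn, shape2 = (1−μ)n with n = shape1+shape2,
μ(1−μ)/(n+1) = 0.013225 ⇒ n+1 = 0.16/0.013225 = 12.0983 ⇒ n = 11.0983.
Hence shape1 = 0.2×11.0983 = 2.22, shape2 = 0.8×11.0983 = 8.88.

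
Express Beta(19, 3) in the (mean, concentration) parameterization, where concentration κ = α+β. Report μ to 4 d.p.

κ = α+β = 19+3 = 22; μ = α/κ = 19/22 = 0.8636.

μ = 0.8636, κ = 22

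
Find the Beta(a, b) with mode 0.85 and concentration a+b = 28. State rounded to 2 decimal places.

a = 23.10, b = 4.90

Mode = (a−1)/(κ−2) with κ = a+b, so a−1 = 0.85·26 = 22.10.
a = 23.10; b = κ − a = 4.90.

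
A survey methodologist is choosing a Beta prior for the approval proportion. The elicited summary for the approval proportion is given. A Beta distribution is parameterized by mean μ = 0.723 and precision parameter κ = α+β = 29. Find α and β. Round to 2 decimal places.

α = 20.97, β = 8.03

Split κ in proportion μ : (1−μ): α = 0.723·29 = 20.97, β = 29 − 20.97 = 8.03.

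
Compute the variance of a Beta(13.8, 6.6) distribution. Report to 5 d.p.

0.01023

α+β = 20.4 and αβ = 91.08, so Var = αβ/[(α+β)²(α+β+1)] = 91.08/8905.824 = 0.01023.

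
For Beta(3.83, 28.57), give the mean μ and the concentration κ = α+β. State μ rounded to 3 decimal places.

μ = 0.118, κ = 32.40

κ = α+β = 3.83+28.57 = 32.40; μ = α/κ = 3.83/32.40 = 0.118.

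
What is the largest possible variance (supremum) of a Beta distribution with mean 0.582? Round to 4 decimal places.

Var = μ(1−μ)/(α+β+1), which approaches μ(1−μ) as α+β → 0.
So the supremum is μ(1−μ) = 0.582×0.418 = 0.2433.

0.2433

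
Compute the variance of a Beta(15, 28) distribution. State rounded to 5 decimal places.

Var = αβ/[(α+β)²(α+β+1)] = (15×28)/(43²×44) = 420/81356 = 0.00516.

0.00516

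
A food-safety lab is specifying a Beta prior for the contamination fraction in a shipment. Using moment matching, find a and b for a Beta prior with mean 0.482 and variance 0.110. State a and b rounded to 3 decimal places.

a = 0.612, b = 0.658

Write ν = a+b; then a = μν and Var = μ(1−μ)/(ν+1).
ν = μ(1−μ)/Var − 1 = 0.249676/0.110 − 1 = 1.2698.
a = 0.482·1.2698 = 0.612, b = 0.518·1.2698 = 0.658.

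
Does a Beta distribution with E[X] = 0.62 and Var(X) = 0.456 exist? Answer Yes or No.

For any Beta, Var(X) < E[X]·(1−E[X]).
Here μ(1−μ) = 0.62×0.38 = 0.2356, and 0.456 ≥ 0.2356.

No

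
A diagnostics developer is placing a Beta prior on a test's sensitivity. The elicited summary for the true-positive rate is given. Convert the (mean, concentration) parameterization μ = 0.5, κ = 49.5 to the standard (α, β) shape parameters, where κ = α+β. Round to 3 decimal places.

Split κ in proportion μ : (1−μ): α = 0.5·49.5 = 24.750, β = 49.5 − 24.750 = 24.750.

α = 24.750, β = 24.750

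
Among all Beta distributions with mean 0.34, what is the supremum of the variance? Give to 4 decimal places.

Var = μ(1−μ)/(α+β+1), which approaches μ(1−μ) as α+β → 0.
So the supremum is μ(1−μ) = 0.34×0.66 = 0.2244.

0.2244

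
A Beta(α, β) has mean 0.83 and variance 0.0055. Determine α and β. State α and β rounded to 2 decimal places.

α = 20.46, β = 4.19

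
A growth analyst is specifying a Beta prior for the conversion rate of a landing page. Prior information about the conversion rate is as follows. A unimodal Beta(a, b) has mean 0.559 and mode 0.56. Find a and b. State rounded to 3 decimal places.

With s = a+b: μ = a/s and mode = (a−1)/(s−2). Eliminating a = μs,
μs − 1 = m(s−2) ⇒ s(μ−m) = 1−2m ⇒ s = -0.12/-0.001 = 120.0000.
So a = μs = 67.080, b = (1−μ)s = 52.920.

a = 67.080, b = 52.920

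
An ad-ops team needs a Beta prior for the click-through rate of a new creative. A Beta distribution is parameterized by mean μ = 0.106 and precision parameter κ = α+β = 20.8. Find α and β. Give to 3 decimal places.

α = 2.205, β = 18.595

α = μκ = 0.106×20.8 = 2.205 and β = (1−μ)κ = 0.894×20.8 = 18.595.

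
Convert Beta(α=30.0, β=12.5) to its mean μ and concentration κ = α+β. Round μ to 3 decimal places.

κ = α+β = 30.0+12.5 = 42.5; μ = α/κ = 30.0/42.5 = 0.706.

μ = 0.706, κ = 42.5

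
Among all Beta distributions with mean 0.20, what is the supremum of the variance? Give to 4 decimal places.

Var = μ(1−μ)/(α+β+1), which approaches μ(1−μ) as α+β → 0.
So the supremum is μ(1−μ) = 0.20×0.80 = 0.1600.

0.1600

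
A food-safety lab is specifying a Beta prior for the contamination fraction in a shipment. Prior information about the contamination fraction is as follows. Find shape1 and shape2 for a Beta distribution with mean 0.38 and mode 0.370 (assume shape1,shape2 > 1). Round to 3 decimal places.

shape1 = 9.880, shape2 = 16.120

Let s = shape1+shape2. Mean gives shape1 = μs = 0.38s; mode gives (shape1−1)/(s−2) = 0.370.
Substituting: 0.38s − 1 = 0.370(s−2) = 0.370s − 0.740, so 0.010s = 0.260 and s = 26.0000.
Then shape1 = 0.38×26.0000 = 9.880 and shape2 = s−shape1 = 16.120.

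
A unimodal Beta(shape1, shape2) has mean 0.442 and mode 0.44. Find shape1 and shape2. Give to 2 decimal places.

shape1 = 26.52, shape2 = 33.48

Let s = shape1+shape2. Mean gives shape1 = μs = 0.442s; mode gives (shape1−1)/(s−2) = 0.44.
Substituting: 0.442s − 1 = 0.44(s−2) = 0.44s − 0.88, so 0.002s = 0.12 and s = 60.0000.
Then shape1 = 0.442×60.0000 = 26.52 and shape2 = s−shape1 = 33.48.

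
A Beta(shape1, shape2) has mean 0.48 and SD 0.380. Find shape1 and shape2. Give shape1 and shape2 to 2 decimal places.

shape1 = 0.35, shape2 = 0.38

Variance = 0.380² = 0.144400. The moment-matching identity shape1+shape2 = μ(1−μ)/Var − 1 gives
shape1+shape2 = 0.2496/0.144400 − 1 = 0.7285, so shape1 = μ·0.7285 = 0.35 and shape2 = (1−μ)·0.7285 = 0.38.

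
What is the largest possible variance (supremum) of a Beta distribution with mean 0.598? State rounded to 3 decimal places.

0.240

For fixed mean μ the Beta variance is μ(1−μ)/(α+β+1), increasing as α+β decreases.
Its least upper bound (not attained) is μ(1−μ) = 0.598·0.402 = 0.240.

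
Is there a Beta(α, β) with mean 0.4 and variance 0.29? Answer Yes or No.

For any Beta, Var(X) < E[X]·(1−E[X]).
Here μ(1−μ) = 0.4×0.6 = 0.24, and 0.29 ≥ 0.24.

No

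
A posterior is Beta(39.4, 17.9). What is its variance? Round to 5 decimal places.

α+β = 57.3 and αβ = 705.26, so Var = αβ/[(α+β)²(α+β+1)] = 705.26/191415.807 = 0.00368.

0.00368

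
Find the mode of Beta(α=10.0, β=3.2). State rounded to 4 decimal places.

0.8036

The density x^(α−1)(1−x)^(β−1) is maximised at (α−1)/(α+β−2) = 9.0/11.2 = 0.8036.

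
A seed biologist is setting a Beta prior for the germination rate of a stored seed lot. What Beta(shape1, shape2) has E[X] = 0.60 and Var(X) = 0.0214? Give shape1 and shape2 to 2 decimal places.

Let s = shape1+shape2. The Beta variance is μ(1−μ)/(s+1).
So s+1 = μ(1−μ)/σ² = (0.60×0.40)/0.0214 = 0.2400/0.0214 = 11.2150, giving s = 10.2150.
Then shape1 = μs = 0.60×10.2150 = 6.13 and shape2 = (1−μ)s = 0.40×10.2150 = 4.09.

shape1 = 6.13, shape2 = 4.09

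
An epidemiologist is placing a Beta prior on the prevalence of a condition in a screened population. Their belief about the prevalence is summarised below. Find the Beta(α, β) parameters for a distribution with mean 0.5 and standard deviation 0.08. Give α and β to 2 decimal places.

Variance = 0.08² = 0.0064. The moment-matching identity α+β = μ(1−μ)/Var − 1 gives
α+β = 0.25/0.0064 − 1 = 38.0625, so α = μ·38.0625 = 19.03 and β = (1−μ)·38.0625 = 19.03.

α = 19.03, β = 19.03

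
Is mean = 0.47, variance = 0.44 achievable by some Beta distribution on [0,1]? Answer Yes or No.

A Beta with mean μ has variance μ(1−μ)/(α+β+1) < μ(1−μ).
Here μ(1−μ) = 0.47×0.53 = 0.2491, and 0.44 ≥ 0.2491.

No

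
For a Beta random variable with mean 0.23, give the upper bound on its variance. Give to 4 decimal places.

Var = μ(1−μ)/(α+β+1), which approaches μ(1−μ) as α+β → 0.
So the supremum is μ(1−μ) = 0.23×0.77 = 0.1771.

0.1771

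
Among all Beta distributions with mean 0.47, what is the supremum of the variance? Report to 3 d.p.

Var = μ(1−μ)/(α+β+1), which approaches μ(1−μ) as α+β → 0.
So the supremum is μ(1−μ) = 0.47×0.53 = 0.249.

0.249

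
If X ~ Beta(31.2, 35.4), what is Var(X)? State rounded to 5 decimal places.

α+β = 66.6 and αβ = 1104.48, so Var = αβ/[(α+β)²(α+β+1)] = 1104.48/299843.856 = 0.00368.

0.00368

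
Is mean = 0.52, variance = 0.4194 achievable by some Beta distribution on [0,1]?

No

For any Beta, Var(X) < E[X]·(1−E[X]).
Here μ(1−μ) = 0.52×0.48 = 0.2496, and 0.4194 ≥ 0.2496.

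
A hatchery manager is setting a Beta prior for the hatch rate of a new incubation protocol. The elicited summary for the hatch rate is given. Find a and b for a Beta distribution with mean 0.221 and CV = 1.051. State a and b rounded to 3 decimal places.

Var = (CV·μ)² = (1.051×0.221)² = 0.053950.
a+b = μ(1−μ)/Var − 1 = 0.172159/0.053950 − 1 = 2.1911.
Thus a = 0.221·2.1911 = 0.484 and b = 0.779·2.1911 = 1.707.

a = 0.484, b = 1.707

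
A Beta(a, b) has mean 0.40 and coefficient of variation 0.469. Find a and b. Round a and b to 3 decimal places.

a = 2.328, b = 3.492

σ = CV·μ = 0.469×0.40 = 0.18760, so σ² = 0.035194.
s+1 = μ(1−μ)/σ² = 0.2400/0.035194 = 6.8194, so s = a+b = 5.8194.
a = μs = 2.328, b = (1−μ)s = 3.492.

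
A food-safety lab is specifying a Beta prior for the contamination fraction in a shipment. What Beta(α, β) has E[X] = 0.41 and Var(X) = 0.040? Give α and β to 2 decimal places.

Write ν = α+β; then α = μν and Var = μ(1−μ)/(ν+1).
ν = μ(1−μ)/Var − 1 = 0.2419/0.040 − 1 = 5.0475.
α = 0.41·5.0475 = 2.07, β = 0.59·5.0475 = 2.98.

α = 2.07, β = 2.98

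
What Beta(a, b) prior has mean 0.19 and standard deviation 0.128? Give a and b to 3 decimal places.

a = 1.595, b = 6.799

Variance = 0.128² = 0.016384. The moment-matching identity a+b = μ(1−μ)/Var − 1 gives
a+b = 0.1539/0.016384 − 1 = 8.3933, so a = μ·8.3933 = 1.595 and b = (1−μ)·8.3933 = 6.799.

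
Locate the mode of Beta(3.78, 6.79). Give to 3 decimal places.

0.324

With α,β > 1, mode = (α−1)/(α+β−2) = 2.78/8.57 = 0.324.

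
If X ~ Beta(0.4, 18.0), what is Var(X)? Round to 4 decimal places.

0.0011

Var = αβ/[(α+β)²(α+β+1)] = (0.4×18.0)/(18.4²×19.4) = 7.20/6568.064 = 0.0011.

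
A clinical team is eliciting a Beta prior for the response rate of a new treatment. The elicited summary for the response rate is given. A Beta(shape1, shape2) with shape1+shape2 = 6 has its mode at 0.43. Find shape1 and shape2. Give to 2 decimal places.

shape1 = 2.72, shape2 = 3.28

For shape1,shape2>1 the mode is (shape1−1)/(shape1+shape2−2), so shape1 = mode·(κ−2)+1 = 0.43×4+1 = 2.72.
And shape2 = (1−mode)·(κ−2)+1 = 0.57×4+1 = 3.28.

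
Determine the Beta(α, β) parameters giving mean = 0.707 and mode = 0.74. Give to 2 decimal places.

α = 10.28, β = 4.26

With s = α+β: μ = α/s and mode = (α−1)/(s−2). Eliminating α = μs,
μs − 1 = m(s−2) ⇒ s(μ−m) = 1−2m ⇒ s = -0.48/-0.033 = 14.5455.
So α = μs = 10.28, β = (1−μ)s = 4.26.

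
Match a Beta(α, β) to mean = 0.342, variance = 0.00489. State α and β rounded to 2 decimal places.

α = 15.40, β = 29.62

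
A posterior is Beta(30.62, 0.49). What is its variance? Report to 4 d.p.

0.0005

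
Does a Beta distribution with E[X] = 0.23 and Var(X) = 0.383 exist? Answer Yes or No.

A Beta with mean μ has variance μ(1−μ)/(α+β+1) < μ(1−μ).
Here μ(1−μ) = 0.23×0.77 = 0.1771, and 0.383 ≥ 0.1771.

No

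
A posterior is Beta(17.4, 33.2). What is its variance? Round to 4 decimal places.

0.0044

α+β = 50.6 and αβ = 577.68, so Var = αβ/[(α+β)²(α+β+1)] = 577.68/132114.576 = 0.0044.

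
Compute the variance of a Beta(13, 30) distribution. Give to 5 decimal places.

0.00479

Var = αβ/[(α+β)²(α+β+1)] = (13×30)/(43²×44) = 390/81356 = 0.00479.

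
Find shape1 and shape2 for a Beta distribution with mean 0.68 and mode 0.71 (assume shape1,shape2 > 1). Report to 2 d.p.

shape1 = 9.52, shape2 = 4.48

With s = shape1+shape2: μ = shape1/s and mode = (shape1−1)/(s−2). Eliminating shape1 = μs,
μs − 1 = m(s−2) ⇒ s(μ−m) = 1−2m ⇒ s = -0.42/-0.03 = 14.0000.
So shape1 = μs = 9.52, shape2 = (1−μ)s = 4.48.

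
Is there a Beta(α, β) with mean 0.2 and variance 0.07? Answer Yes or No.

Yes

A Beta with mean μ has variance μ(1−μ)/(α+β+1) < μ(1−μ).
Here μ(1−μ) = 0.2×0.8 = 0.16, and 0.07 < 0.16.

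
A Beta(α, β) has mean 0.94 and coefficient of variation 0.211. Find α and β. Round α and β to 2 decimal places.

α = 0.41, β = 0.03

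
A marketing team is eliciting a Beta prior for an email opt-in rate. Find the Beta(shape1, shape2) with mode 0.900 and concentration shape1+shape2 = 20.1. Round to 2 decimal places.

For shape1,shape2>1 the mode is (shape1−1)/(shape1+shape2−2), so shape1 = mode·(κ−2)+1 = 0.900×18.1+1 = 17.29.
And shape2 = (1−mode)·(κ−2)+1 = 0.100×18.1+1 = 2.81.

shape1 = 17.29, shape2 = 2.81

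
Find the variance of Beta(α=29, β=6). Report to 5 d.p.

μ = 29/35 = 0.828571; Var = μ(1−μ)/(α+β+1) = 0.1420408/36 = 0.00395.

0.00395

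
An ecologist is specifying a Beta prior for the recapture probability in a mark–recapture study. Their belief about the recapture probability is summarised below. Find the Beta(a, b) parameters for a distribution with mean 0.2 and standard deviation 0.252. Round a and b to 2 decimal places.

a = 0.30, b = 1.22

First σ² = 0.063504. Setting a = μn, b = (1−μ)n with n = a+b,
μ(1−μ)/(n+1) = 0.063504 ⇒ n+1 = 0.16/0.063504 = 2.5195 ⇒ n = 1.5195.
Hence a = 0.2×1.5195 = 0.30, b = 0.8×1.5195 = 1.22.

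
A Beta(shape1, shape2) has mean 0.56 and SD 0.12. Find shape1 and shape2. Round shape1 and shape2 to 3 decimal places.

shape1 = 9.022, shape2 = 7.089

σ² = 0.12² = 0.0144.
With s = shape1+shape2, Var = μ(1−μ)/(s+1), so s+1 = (0.56×0.44)/0.0144 = 17.1111 and s = 16.1111.
shape1 = μs = 9.022, shape2 = (1−μ)s = 7.089.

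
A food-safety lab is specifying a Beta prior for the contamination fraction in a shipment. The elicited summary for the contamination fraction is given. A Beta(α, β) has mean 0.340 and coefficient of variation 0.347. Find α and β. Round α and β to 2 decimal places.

α = 5.14, β = 9.98

σ = CV·μ = 0.347×0.340 = 0.11798, so σ² = 0.013919.
s+1 = μ(1−μ)/σ² = 0.224400/0.013919 = 16.1215, so s = α+β = 15.1215.
α = μs = 5.14, β = (1−μ)s = 9.98.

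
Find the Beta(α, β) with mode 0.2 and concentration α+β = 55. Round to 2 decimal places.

Mode = (α−1)/(κ−2) with κ = α+β, so α−1 = 0.2·53 = 10.60.
α = 11.60; β = κ − α = 43.40.

α = 11.60, β = 43.40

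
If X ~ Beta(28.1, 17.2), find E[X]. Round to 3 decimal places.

E[X] = α/(α+β) = 28.1/45.3 = 0.620.

0.620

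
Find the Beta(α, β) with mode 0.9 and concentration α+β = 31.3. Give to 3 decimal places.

For α,β>1 the mode is (α−1)/(α+β−2), so α = mode·(κ−2)+1 = 0.9×29.3+1 = 27.370.
And β = (1−mode)·(κ−2)+1 = 0.1×29.3+1 = 3.930.

α = 27.370, β = 3.930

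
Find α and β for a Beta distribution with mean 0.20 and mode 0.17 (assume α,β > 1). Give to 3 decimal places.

With s = α+β: μ = α/s and mode = (α−1)/(s−2). Eliminating α = μs,
μs − 1 = m(s−2) ⇒ s(μ−m) = 1−2m ⇒ s = 0.66/0.03 = 22.0000.
So α = μs = 4.400, β = (1−μ)s = 17.600.

α = 4.400, β = 17.600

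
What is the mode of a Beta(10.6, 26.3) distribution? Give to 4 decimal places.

With α,β > 1, mode = (α−1)/(α+β−2) = 9.6/34.9 = 0.2751.

0.2751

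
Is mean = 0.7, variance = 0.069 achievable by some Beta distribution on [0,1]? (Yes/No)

Yes

A Beta with mean μ has variance μ(1−μ)/(α+β+1) < μ(1−μ).
Here μ(1−μ) = 0.7×0.3 = 0.21, and 0.069 < 0.21.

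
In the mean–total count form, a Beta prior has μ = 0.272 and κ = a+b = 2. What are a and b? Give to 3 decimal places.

a = μκ = 0.272×2 = 0.544 and b = (1−μ)κ = 0.728×2 = 1.456.

a = 0.544, b = 1.456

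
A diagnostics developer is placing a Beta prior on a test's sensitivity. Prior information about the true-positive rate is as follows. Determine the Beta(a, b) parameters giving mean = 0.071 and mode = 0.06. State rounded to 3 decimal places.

a = 5.680, b = 74.320

Let s = a+b. Mean gives a = μs = 0.071s; mode gives (a−1)/(s−2) = 0.06.
Substituting: 0.071s − 1 = 0.06(s−2) = 0.06s − 0.12, so 0.011s = 0.88 and s = 80.0000.
Then a = 0.071×80.0000 = 5.680 and b = s−a = 74.320.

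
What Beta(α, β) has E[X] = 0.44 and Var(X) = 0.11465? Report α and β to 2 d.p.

α = 0.51, β = 0.64

Let s = α+β. The Beta variance is μ(1−μ)/(s+1).
So s+1 = μ(1−μ)/σ² = (0.44×0.56)/0.11465 = 0.2464/0.11465 = 2.1491, giving s = 1.1491.
Then α = μs = 0.44×1.1491 = 0.51 and β = (1−μ)s = 0.56×1.1491 = 0.64.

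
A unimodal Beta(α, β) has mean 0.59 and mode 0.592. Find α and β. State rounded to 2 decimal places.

α = 54.28, β = 37.72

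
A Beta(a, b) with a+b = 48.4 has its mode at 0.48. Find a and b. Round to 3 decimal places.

a = 23.272, b = 25.128

For a,b>1 the mode is (a−1)/(a+b−2), so a = mode·(κ−2)+1 = 0.48×46.4+1 = 23.272.
And b = (1−mode)·(κ−2)+1 = 0.52×46.4+1 = 25.128.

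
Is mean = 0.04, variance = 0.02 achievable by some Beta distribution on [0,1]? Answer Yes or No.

The Beta variance bound is σ² < μ(1−μ).
Here μ(1−μ) = 0.04×0.96 = 0.0384, and 0.02 < 0.0384.

Yes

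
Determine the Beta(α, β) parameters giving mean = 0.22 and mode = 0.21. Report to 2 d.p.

With s = α+β: μ = α/s and mode = (α−1)/(s−2). Eliminating α = μs,
μs − 1 = m(s−2) ⇒ s(μ−m) = 1−2m ⇒ s = 0.58/0.01 = 58.0000.
So α = μs = 12.76, β = (1−μ)s = 45.24.

α = 12.76, β = 45.24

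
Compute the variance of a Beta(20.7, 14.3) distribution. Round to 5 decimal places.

0.00671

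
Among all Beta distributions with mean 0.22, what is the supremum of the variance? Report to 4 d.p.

For fixed mean μ the Beta variance is μ(1−μ)/(α+β+1), increasing as α+β decreases.
Its least upper bound (not attained) is μ(1−μ) = 0.22·0.78 = 0.1716.

0.1716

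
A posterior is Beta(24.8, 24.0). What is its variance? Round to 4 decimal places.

0.0050

α+β = 48.8 and αβ = 595.20, so Var = αβ/[(α+β)²(α+β+1)] = 595.20/118595.712 = 0.0050.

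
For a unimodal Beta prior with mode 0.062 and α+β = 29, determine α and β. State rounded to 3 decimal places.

Mode = (α−1)/(κ−2) with κ = α+β, so α−1 = 0.062·27 = 1.674.
α = 2.674; β = κ − α = 26.326.

α = 2.674, β = 26.326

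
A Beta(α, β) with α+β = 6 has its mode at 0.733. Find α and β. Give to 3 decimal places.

α = 3.932, β = 2.068

Since the density peak of Beta(α,β) is at (α−1)/(α+β−2),
α = 1 + 0.733(6−2) = 3.932 and β = 6 − 3.932 = 2.068.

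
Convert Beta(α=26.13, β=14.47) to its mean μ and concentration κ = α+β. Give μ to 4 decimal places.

κ = α+β = 26.13+14.47 = 40.60; μ = α/κ = 26.13/40.60 = 0.6436.

μ = 0.6436, κ = 40.60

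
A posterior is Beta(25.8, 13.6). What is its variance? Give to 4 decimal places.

0.0056

α+β = 39.4 and αβ = 350.88, so Var = αβ/[(α+β)²(α+β+1)] = 350.88/62715.344 = 0.0056.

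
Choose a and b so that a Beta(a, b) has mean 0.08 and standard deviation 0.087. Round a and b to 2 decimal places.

a = 0.70, b = 8.03

σ² = 0.087² = 0.007569.
With s = a+b, Var = μ(1−μ)/(s+1), so s+1 = (0.08×0.92)/0.007569 = 9.7239 and s = 8.7239.
a = μs = 0.70, b = (1−μ)s = 8.03.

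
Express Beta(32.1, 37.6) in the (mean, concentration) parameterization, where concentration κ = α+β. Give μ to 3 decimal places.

μ = 0.461, κ = 69.7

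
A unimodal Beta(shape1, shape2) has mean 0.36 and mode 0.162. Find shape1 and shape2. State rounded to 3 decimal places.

Let s = shape1+shape2. Mean gives shape1 = μs = 0.36s; mode gives (shape1−1)/(s−2) = 0.162.
Substituting: 0.36s − 1 = 0.162(s−2) = 0.162s − 0.324, so 0.198s = 0.676 and s = 3.4141.
Then shape1 = 0.36×3.4141 = 1.229 and shape2 = s−shape1 = 2.185.

shape1 = 1.229, shape2 = 2.185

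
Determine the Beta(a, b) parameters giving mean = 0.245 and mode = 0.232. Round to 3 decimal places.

Let s = a+b. Mean gives a = μs = 0.245s; mode gives (a−1)/(s−2) = 0.232.
Substituting: 0.245s − 1 = 0.232(s−2) = 0.232s − 0.464, so 0.013s = 0.536 and s = 41.2308.
Then a = 0.245×41.2308 = 10.102 and b = s−a = 31.129.

a = 10.102, b = 31.129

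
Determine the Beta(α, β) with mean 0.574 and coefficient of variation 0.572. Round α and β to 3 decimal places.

α = 0.728, β = 0.540

σ = CV·μ = 0.572×0.574 = 0.32833, so σ² = 0.107799.
s+1 = μ(1−μ)/σ² = 0.244524/0.107799 = 2.2683, so s = α+β = 1.2683.
α = μs = 0.728, β = (1−μ)s = 0.540.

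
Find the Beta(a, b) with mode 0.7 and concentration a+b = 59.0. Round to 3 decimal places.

a = 40.900, b = 18.100

For a,b>1 the mode is (a−1)/(a+b−2), so a = mode·(κ−2)+1 = 0.7×57.0+1 = 40.900.
And b = (1−mode)·(κ−2)+1 = 0.3×57.0+1 = 18.100.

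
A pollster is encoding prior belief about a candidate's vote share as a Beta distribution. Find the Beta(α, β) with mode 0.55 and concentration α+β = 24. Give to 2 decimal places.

For α,β>1 the mode is (α−1)/(α+β−2), so α = mode·(κ−2)+1 = 0.55×22+1 = 13.10.
And β = (1−mode)·(κ−2)+1 = 0.45×22+1 = 10.90.

α = 13.10, β = 10.90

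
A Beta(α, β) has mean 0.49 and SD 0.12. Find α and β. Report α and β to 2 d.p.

First σ² = 0.0144. Setting α = μn, β = (1−μ)n with n = α+β,
μ(1−μ)/(n+1) = 0.0144 ⇒ n+1 = 0.2499/0.0144 = 17.3542 ⇒ n = 16.3542.
Hence α = 0.49×16.3542 = 8.01, β = 0.51×16.3542 = 8.34.

α = 8.01, β = 8.34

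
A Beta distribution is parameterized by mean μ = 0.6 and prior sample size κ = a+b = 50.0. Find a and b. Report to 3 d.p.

a = 30.000, b = 20.000

Split κ in proportion μ : (1−μ): a = 0.6·50.0 = 30.000, b = 50.0 − 30.000 = 20.000.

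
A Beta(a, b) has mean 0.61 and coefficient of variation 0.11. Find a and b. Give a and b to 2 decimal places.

a = 31.62, b = 20.22

Var = (CV·μ)² = (0.11×0.61)² = 0.004502.
a+b = μ(1−μ)/Var − 1 = 0.2379/0.004502 − 1 = 51.8384.
Thus a = 0.61·51.8384 = 31.62 and b = 0.39·51.8384 = 20.22.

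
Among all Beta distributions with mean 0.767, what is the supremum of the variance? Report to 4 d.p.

For fixed mean μ the Beta variance is μ(1−μ)/(α+β+1), increasing as α+β decreases.
Its least upper bound (not attained) is μ(1−μ) = 0.767·0.233 = 0.1787.

0.1787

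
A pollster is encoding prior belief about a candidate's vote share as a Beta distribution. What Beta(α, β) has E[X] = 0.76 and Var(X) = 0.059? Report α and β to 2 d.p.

α = 1.59, β = 0.50

By moment matching, α+β = μ(1−μ)/σ² − 1 = (0.76·0.24)/0.059 − 1 = 3.0915 − 1 = 2.0915.
Since α/(α+β) = μ, α = 0.76·2.0915 = 1.59 and β = 0.24·2.0915 = 0.50.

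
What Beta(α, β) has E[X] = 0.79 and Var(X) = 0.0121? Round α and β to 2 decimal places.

α = 10.04, β = 2.67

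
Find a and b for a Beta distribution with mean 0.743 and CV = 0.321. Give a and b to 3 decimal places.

a = 1.751, b = 0.606

Var = (CV·μ)² = (0.321×0.743)² = 0.056884.
a+b = μ(1−μ)/Var − 1 = 0.190951/0.056884 − 1 = 2.3569.
Thus a = 0.743·2.3569 = 1.751 and b = 0.257·2.3569 = 0.606.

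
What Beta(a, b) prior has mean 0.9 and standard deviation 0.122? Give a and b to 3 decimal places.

First σ² = 0.014884. Setting a = μn, b = (1−μ)n with n = a+b,
μ(1−μ)/(n+1) = 0.014884 ⇒ n+1 = 0.09/0.014884 = 6.0468 ⇒ n = 5.0468.
Hence a = 0.9×5.0468 = 4.542, b = 0.1×5.0468 = 0.505.

a = 4.542, b = 0.505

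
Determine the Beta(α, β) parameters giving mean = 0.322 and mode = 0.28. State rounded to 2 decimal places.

With s = α+β: μ = α/s and mode = (α−1)/(s−2). Eliminating α = μs,
μs − 1 = m(s−2) ⇒ s(μ−m) = 1−2m ⇒ s = 0.44/0.042 = 10.4762.
So α = μs = 3.37, β = (1−μ)s = 7.10.

α = 3.37, β = 7.10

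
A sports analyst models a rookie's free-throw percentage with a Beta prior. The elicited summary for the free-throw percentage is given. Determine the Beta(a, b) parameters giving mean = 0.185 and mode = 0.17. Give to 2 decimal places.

With s = a+b: μ = a/s and mode = (a−1)/(s−2). Eliminating a = μs,
μs − 1 = m(s−2) ⇒ s(μ−m) = 1−2m ⇒ s = 0.66/0.015 = 44.0000.
So a = μs = 8.14, b = (1−μ)s = 35.86.

a = 8.14, b = 35.86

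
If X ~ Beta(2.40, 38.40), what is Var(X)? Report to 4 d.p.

0.0013

μ = 2.40/40.80 = 0.058824; Var = μ(1−μ)/(α+β+1) = 0.0553633/41.80 = 0.0013.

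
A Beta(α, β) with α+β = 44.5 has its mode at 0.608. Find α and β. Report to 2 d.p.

Mode = (α−1)/(κ−2) with κ = α+β, so α−1 = 0.608·42.5 = 25.84.
α = 26.84; β = κ − α = 17.66.

α = 26.84, β = 17.66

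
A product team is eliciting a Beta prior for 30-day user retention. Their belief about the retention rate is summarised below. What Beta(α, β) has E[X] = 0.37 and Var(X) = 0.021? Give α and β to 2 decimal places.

α = 3.74, β = 6.36

By moment matching, α+β = μ(1−μ)/σ² − 1 = (0.37·0.63)/0.021 − 1 = 11.1000 − 1 = 10.1000.
Since α/(α+β) = μ, α = 0.37·10.1000 = 3.74 and β = 0.63·10.1000 = 6.36.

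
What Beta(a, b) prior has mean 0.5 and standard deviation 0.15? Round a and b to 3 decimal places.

σ² = 0.15² = 0.0225.
With s = a+b, Var = μ(1−μ)/(s+1), so s+1 = (0.5×0.5)/0.0225 = 11.1111 and s = 10.1111.
a = μs = 5.056, b = (1−μ)s = 5.056.

a = 5.056, b = 5.056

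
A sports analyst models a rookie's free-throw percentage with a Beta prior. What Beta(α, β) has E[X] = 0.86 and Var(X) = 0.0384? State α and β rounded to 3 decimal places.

Let s = α+β. The Beta variance is μ(1−μ)/(s+1).
So s+1 = μ(1−μ)/σ² = (0.86×0.14)/0.0384 = 0.1204/0.0384 = 3.1354, giving s = 2.1354.
Then α = μs = 0.86×2.1354 = 1.836 and β = (1−μ)s = 0.14×2.1354 = 0.299.

α = 1.836, β = 0.299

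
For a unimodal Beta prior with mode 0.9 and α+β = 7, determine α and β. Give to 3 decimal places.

α = 5.500, β = 1.500

Mode = (α−1)/(κ−2) with κ = α+β, so α−1 = 0.9·5 = 4.500.
α = 5.500; β = κ − α = 1.500.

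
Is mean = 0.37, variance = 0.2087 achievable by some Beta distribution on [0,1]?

The Beta variance bound is σ² < μ(1−μ).
Here μ(1−μ) = 0.37×0.63 = 0.2331, and 0.2087 < 0.2331.

Yes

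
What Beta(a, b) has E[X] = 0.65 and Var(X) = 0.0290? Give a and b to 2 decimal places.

Let s = a+b. The Beta variance is μ(1−μ)/(s+1).
So s+1 = μ(1−μ)/σ² = (0.65×0.35)/0.0290 = 0.2275/0.0290 = 7.8448, giving s = 6.8448.
Then a = μs = 0.65×6.8448 = 4.45 and b = (1−μ)s = 0.35×6.8448 = 2.40.

a = 4.45, b = 2.40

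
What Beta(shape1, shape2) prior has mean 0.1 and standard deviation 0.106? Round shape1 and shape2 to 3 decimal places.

shape1 = 0.701, shape2 = 6.309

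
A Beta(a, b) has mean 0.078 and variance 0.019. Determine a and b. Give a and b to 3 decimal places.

a = 0.217, b = 2.568

Write ν = a+b; then a = μν and Var = μ(1−μ)/(ν+1).
ν = μ(1−μ)/Var − 1 = 0.071916/0.019 − 1 = 2.7851.
a = 0.078·2.7851 = 0.217, b = 0.922·2.7851 = 2.568.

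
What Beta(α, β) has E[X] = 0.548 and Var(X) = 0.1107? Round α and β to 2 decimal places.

α = 0.68, β = 0.56

Let s = α+β. The Beta variance is μ(1−μ)/(s+1).
So s+1 = μ(1−μ)/σ² = (0.548×0.452)/0.1107 = 0.247696/0.1107 = 2.2375, giving s = 1.2375.
Then α = μs = 0.548×1.2375 = 0.68 and β = (1−μ)s = 0.452×1.2375 = 0.56.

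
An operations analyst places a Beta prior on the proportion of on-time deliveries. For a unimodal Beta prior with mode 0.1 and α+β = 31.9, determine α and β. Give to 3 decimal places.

α = 3.990, β = 27.910

Mode = (α−1)/(κ−2) with κ = α+β, so α−1 = 0.1·29.9 = 2.990.
α = 3.990; β = κ − α = 27.910.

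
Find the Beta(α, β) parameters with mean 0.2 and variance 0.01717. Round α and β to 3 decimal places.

α = 1.664, β = 6.655

By moment matching, α+β = μ(1−μ)/σ² − 1 = (0.2·0.8)/0.01717 − 1 = 9.3186 − 1 = 8.3186.
Since α/(α+β) = μ, α = 0.2·8.3186 = 1.664 and β = 0.8·8.3186 = 6.655.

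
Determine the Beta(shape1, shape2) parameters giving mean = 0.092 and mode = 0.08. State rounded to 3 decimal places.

With s = shape1+shape2: μ = shape1/s and mode = (shape1−1)/(s−2). Eliminating shape1 = μs,
μs − 1 = m(s−2) ⇒ s(μ−m) = 1−2m ⇒ s = 0.84/0.012 = 70.0000.
So shape1 = μs = 6.440, shape2 = (1−μ)s = 63.560.

shape1 = 6.440, shape2 = 63.560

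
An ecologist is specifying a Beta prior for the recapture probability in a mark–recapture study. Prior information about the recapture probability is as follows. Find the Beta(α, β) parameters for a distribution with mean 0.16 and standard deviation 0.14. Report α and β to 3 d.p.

Variance = 0.14² = 0.0196. The moment-matching identity α+β = μ(1−μ)/Var − 1 gives
α+β = 0.1344/0.0196 − 1 = 5.8571, so α = μ·5.8571 = 0.937 and β = (1−μ)·5.8571 = 4.920.

α = 0.937, β = 4.920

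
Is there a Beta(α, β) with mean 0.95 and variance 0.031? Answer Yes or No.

The Beta variance bound is σ² < μ(1−μ).
Here μ(1−μ) = 0.95×0.05 = 0.0475, and 0.031 < 0.0475.

Yes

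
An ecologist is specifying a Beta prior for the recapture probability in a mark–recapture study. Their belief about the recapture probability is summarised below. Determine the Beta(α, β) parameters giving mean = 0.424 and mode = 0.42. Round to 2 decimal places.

Let s = α+β. Mean gives α = μs = 0.424s; mode gives (α−1)/(s−2) = 0.42.
Substituting: 0.424s − 1 = 0.42(s−2) = 0.42s − 0.84, so 0.004s = 0.16 and s = 40.0000.
Then α = 0.424×40.0000 = 16.96 and β = s−α = 23.04.

α = 16.96, β = 23.04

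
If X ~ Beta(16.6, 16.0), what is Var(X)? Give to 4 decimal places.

α+β = 32.6 and αβ = 265.60, so Var = αβ/[(α+β)²(α+β+1)] = 265.60/35708.736 = 0.0074.

0.0074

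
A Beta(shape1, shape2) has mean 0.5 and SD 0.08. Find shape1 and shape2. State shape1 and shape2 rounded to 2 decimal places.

First σ² = 0.0064. Setting shape1 = μn, shape2 = (1−μ)n with n = shape1+shape2,
μ(1−μ)/(n+1) = 0.0064 ⇒ n+1 = 0.25/0.0064 = 39.0625 ⇒ n = 38.0625.
Hence shape1 = 0.5×38.0625 = 19.03, shape2 = 0.5×38.0625 = 19.03.

shape1 = 19.03, shape2 = 19.03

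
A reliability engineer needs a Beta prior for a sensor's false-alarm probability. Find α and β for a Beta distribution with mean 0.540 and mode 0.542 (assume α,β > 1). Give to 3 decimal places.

α = 22.680, β = 19.320

With s = α+β: μ = α/s and mode = (α−1)/(s−2). Eliminating α = μs,
μs − 1 = m(s−2) ⇒ s(μ−m) = 1−2m ⇒ s = -0.084/-0.002 = 42.0000.
So α = μs = 22.680, β = (1−μ)s = 19.320.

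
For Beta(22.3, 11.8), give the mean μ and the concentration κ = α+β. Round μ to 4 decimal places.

μ = 0.6540, κ = 34.1

κ = α+β = 22.3+11.8 = 34.1; μ = α/κ = 22.3/34.1 = 0.6540.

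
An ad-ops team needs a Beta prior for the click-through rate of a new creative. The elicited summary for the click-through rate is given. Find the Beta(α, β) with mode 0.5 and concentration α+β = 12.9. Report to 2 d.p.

α = 6.45, β = 6.45

For α,β>1 the mode is (α−1)/(α+β−2), so α = mode·(κ−2)+1 = 0.5×10.9+1 = 6.45.
And β = (1−mode)·(κ−2)+1 = 0.5×10.9+1 = 6.45.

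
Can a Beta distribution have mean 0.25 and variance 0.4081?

For any Beta, Var(X) < E[X]·(1−E[X]).
Here μ(1−μ) = 0.25×0.75 = 0.1875, and 0.4081 ≥ 0.1875.

No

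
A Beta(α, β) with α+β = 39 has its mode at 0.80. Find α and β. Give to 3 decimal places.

α = 30.600, β = 8.400

Since the density peak of Beta(α,β) is at (α−1)/(α+β−2),
α = 1 + 0.80(39−2) = 30.600 and β = 39 − 30.600 = 8.400.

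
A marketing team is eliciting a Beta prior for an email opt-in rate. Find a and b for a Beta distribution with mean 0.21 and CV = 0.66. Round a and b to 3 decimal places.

a = 1.604, b = 6.033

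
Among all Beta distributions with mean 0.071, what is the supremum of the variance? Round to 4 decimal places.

0.0660

Var = μ(1−μ)/(α+β+1), which approaches μ(1−μ) as α+β → 0.
So the supremum is μ(1−μ) = 0.071×0.929 = 0.0660.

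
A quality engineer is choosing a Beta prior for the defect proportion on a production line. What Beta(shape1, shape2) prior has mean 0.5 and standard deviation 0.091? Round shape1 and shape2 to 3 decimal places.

σ² = 0.091² = 0.008281.
With s = shape1+shape2, Var = μ(1−μ)/(s+1), so s+1 = (0.5×0.5)/0.008281 = 30.1896 and s = 29.1896.
shape1 = μs = 14.595, shape2 = (1−μ)s = 14.595.

shape1 = 14.595, shape2 = 14.595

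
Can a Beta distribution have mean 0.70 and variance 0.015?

Yes

A Beta with mean μ has variance μ(1−μ)/(α+β+1) < μ(1−μ).
Here μ(1−μ) = 0.70×0.30 = 0.2100, and 0.015 < 0.2100.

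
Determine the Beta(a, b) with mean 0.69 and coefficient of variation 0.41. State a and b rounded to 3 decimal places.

Var = (CV·μ)² = (0.41×0.69)² = 0.080032.
a+b = μ(1−μ)/Var − 1 = 0.2139/0.080032 − 1 = 1.6727.
Thus a = 0.69·1.6727 = 1.154 and b = 0.31·1.6727 = 0.519.

a = 1.154, b = 0.519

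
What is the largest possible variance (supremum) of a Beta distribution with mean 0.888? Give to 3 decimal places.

0.099

Var = μ(1−μ)/(α+β+1), which approaches μ(1−μ) as α+β → 0.
So the supremum is μ(1−μ) = 0.888×0.112 = 0.099.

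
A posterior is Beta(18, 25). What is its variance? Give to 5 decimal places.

0.00553

μ = 18/43 = 0.418605; Var = μ(1−μ)/(α+β+1) = 0.2433748/44 = 0.00553.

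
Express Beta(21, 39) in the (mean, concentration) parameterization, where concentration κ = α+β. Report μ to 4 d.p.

μ = 0.3500, κ = 60

κ = α+β = 21+39 = 60; μ = α/κ = 21/60 = 0.3500.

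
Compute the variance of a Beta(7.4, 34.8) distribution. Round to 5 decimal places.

Var = αβ/[(α+β)²(α+β+1)] = (7.4×34.8)/(42.2²×43.2) = 257.52/76932.288 = 0.00335.

0.00335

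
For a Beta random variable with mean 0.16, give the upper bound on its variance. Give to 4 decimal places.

0.1344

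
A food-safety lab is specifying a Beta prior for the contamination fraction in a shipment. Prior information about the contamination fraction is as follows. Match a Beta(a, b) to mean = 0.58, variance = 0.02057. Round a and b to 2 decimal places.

By moment matching, a+b = μ(1−μ)/σ² − 1 = (0.58·0.42)/0.02057 − 1 = 11.8425 − 1 = 10.8425.
Since a/(a+b) = μ, a = 0.58·10.8425 = 6.29 and b = 0.42·10.8425 = 4.55.

a = 6.29, b = 4.55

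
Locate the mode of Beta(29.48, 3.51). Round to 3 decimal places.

The density x^(α−1)(1−x)^(β−1) is maximised at (α−1)/(α+β−2) = 28.48/30.99 = 0.919.

0.919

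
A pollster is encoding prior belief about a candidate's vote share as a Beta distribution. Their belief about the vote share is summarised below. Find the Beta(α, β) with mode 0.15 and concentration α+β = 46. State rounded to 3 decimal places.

For α,β>1 the mode is (α−1)/(α+β−2), so α = mode·(κ−2)+1 = 0.15×44+1 = 7.600.
And β = (1−mode)·(κ−2)+1 = 0.85×44+1 = 38.400.

α = 7.600, β = 38.400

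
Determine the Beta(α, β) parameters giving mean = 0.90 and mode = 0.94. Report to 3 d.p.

Let s = α+β. Mean gives α = μs = 0.90s; mode gives (α−1)/(s−2) = 0.94.
Substituting: 0.90s − 1 = 0.94(s−2) = 0.94s − 1.88, so -0.04s = -0.88 and s = 22.0000.
Then α = 0.90×22.0000 = 19.800 and β = s−α = 2.200.

α = 19.800, β = 2.200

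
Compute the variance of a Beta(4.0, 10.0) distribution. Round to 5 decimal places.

α+β = 14.0 and αβ = 40.00, so Var = αβ/[(α+β)²(α+β+1)] = 40.00/2940.000 = 0.01361.

0.01361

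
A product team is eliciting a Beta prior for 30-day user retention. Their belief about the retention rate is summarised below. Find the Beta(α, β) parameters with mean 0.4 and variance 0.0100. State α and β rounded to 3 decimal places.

α = 9.200, β = 13.800

By moment matching, α+β = μ(1−μ)/σ² − 1 = (0.4·0.6)/0.0100 − 1 = 24.0000 − 1 = 23.0000.
Since α/(α+β) = μ, α = 0.4·23.0000 = 9.200 and β = 0.6·23.0000 = 13.800.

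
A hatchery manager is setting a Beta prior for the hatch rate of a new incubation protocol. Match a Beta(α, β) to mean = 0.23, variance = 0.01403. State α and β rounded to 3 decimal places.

Let s = α+β. The Beta variance is μ(1−μ)/(s+1).
So s+1 = μ(1−μ)/σ² = (0.23×0.77)/0.01403 = 0.1771/0.01403 = 12.6230, giving s = 11.6230.
Then α = μs = 0.23×11.6230 = 2.673 and β = (1−μ)s = 0.77×11.6230 = 8.950.

α = 2.673, β = 8.950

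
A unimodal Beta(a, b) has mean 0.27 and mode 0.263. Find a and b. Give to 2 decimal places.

Let s = a+b. Mean gives a = μs = 0.27s; mode gives (a−1)/(s−2) = 0.263.
Substituting: 0.27s − 1 = 0.263(s−2) = 0.263s − 0.526, so 0.007s = 0.474 and s = 67.7143.
Then a = 0.27×67.7143 = 18.28 and b = s−a = 49.43.

a = 18.28, b = 49.43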